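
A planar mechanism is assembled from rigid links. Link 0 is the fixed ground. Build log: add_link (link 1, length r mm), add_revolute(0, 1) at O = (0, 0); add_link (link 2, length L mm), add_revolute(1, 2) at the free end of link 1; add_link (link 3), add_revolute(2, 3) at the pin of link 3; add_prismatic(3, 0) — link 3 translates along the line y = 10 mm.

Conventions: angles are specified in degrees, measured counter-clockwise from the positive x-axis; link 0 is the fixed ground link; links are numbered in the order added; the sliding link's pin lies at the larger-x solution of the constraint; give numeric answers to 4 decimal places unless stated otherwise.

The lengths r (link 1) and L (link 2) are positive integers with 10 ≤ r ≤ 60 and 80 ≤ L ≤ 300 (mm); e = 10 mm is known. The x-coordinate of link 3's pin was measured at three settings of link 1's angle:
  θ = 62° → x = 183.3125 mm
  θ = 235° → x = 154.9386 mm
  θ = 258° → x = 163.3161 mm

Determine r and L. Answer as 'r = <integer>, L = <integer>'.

constraint per measurement: (x − r cos θ)² + (r sin θ − e)² = L²
subtracting the θ₁ and θ₂ equations cancels the r² and L² terms:
r = (x₁² − x₂²) / (2[(x₁cos θ₁ + e sin θ₁) − (x₂cos θ₂ + e sin θ₂)]) = 25.0000 → r = 25
L² = (x₁ − r cos θ₁)² + (r sin θ₁ − e)² = 29583.9986 → L = 172.0000 → L = 172
check at θ₃=258°: x = 163.3161 (printed 163.3161) ✓

r = 25, L = 172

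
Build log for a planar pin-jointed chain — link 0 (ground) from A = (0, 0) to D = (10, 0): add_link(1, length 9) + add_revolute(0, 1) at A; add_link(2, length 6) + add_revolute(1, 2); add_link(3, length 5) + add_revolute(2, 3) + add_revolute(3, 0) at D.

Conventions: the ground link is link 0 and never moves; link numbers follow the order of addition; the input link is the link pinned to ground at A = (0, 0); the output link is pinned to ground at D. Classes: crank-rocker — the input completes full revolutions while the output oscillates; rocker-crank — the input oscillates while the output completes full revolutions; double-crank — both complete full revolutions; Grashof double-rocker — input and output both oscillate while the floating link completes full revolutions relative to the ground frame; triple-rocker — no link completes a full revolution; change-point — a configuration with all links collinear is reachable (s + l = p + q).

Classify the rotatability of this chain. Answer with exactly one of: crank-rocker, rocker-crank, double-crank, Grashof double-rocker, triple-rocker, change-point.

lengths: ground=10, input=9, coupler=6, output=5
sorted: s=5 (shortest), l=10 (longest), p+q=15
s + l = 15 vs p + q = 15
s + l = p + q → change-point (collinear configuration reachable)

change-point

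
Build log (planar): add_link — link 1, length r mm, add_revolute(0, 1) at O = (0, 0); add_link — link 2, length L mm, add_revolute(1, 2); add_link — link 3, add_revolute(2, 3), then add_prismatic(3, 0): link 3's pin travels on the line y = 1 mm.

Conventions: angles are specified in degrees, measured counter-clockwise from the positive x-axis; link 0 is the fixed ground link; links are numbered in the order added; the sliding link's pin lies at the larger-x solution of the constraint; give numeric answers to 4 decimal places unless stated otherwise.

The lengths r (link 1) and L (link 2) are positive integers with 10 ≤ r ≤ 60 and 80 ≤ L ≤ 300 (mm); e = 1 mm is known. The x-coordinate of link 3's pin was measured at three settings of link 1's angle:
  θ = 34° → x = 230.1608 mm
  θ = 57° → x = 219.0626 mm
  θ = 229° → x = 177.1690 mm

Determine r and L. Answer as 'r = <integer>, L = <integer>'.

constraint per measurement: (x − r cos θ)² + (r sin θ − e)² = L²
subtracting the θ₁ and θ₂ equations cancels the r² and L² terms:
r = (x₁² − x₂²) / (2[(x₁cos θ₁ + e sin θ₁) − (x₂cos θ₂ + e sin θ₂)]) = 35.0000 → r = 35
L² = (x₁ − r cos θ₁)² + (r sin θ₁ − e)² = 40804.0138 → L = 202.0000 → L = 202
check at θ₃=229°: x = 177.1690 (printed 177.1690) ✓

r = 35, L = 202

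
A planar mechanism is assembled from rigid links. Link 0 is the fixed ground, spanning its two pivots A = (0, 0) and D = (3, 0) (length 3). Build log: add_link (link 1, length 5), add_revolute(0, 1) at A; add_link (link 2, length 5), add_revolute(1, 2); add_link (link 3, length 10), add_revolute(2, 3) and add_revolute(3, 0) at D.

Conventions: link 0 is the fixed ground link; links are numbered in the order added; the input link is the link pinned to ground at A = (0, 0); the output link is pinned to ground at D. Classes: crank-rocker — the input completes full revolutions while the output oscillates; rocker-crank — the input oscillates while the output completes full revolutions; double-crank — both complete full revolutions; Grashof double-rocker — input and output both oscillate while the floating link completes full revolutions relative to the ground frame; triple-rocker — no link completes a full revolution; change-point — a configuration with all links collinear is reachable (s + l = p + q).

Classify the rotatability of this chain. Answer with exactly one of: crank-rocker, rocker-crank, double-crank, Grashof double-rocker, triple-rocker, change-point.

lengths: ground=3, input=5, coupler=5, output=10
sorted: s=3 (shortest), l=10 (longest), p+q=10
s + l = 13 vs p + q = 10
s + l > p + q → non-Grashof → no link fully rotates → triple-rocker

triple-rocker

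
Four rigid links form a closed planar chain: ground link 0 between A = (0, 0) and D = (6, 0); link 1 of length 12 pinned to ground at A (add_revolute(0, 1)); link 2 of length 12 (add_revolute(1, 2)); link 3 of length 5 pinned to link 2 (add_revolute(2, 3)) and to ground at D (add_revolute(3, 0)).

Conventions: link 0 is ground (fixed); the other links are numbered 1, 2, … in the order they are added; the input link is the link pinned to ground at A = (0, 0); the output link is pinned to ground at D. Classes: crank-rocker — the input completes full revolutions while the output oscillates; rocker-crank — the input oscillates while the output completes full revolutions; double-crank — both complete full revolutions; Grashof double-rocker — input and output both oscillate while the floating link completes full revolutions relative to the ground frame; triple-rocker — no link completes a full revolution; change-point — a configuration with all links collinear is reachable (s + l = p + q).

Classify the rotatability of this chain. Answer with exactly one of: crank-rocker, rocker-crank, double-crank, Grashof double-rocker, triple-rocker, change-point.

lengths: ground=6, input=12, coupler=12, output=5
sorted: s=5 (shortest), l=12 (longest), p+q=18
s + l = 17 vs p + q = 18
s + l < p + q (Grashof) with shortest = output link → rocker-crank

rocker-crank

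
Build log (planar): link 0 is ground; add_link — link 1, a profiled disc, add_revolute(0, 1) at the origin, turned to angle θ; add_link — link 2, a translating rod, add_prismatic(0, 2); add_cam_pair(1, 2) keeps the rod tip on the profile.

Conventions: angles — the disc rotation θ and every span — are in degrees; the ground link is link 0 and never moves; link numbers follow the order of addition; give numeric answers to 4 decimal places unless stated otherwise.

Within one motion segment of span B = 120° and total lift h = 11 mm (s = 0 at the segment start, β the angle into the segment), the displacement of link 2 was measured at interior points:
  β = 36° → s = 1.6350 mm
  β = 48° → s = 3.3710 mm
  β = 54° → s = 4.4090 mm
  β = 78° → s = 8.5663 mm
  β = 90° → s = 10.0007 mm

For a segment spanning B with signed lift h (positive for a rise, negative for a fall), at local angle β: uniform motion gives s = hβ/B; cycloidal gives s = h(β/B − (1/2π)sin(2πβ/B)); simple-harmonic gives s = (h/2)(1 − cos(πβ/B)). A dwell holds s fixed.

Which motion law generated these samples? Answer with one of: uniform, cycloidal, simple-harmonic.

candidates at β/B = r: uniform s = h·r (linear in β); cycloidal s = h·(r − sin(2πr)/(2π)); simple-harmonic s = (h/2)(1 − cos(πr))
β=36°: printed 1.6350 | uniform 3.3000, cycloidal 1.6350, simple-harmonic 2.2672
β=48°: printed 3.3710 | uniform 4.4000, cycloidal 3.3710, simple-harmonic 3.8004
β=54°: printed 4.4090 | uniform 4.9500, cycloidal 4.4090, simple-harmonic 4.6396
β=78°: printed 8.5663 | uniform 7.1500, cycloidal 8.5663, simple-harmonic 7.9969
β=90°: printed 10.0007 | uniform 8.2500, cycloidal 10.0007, simple-harmonic 9.3891
only one law matches every sample → cycloidal

cycloidal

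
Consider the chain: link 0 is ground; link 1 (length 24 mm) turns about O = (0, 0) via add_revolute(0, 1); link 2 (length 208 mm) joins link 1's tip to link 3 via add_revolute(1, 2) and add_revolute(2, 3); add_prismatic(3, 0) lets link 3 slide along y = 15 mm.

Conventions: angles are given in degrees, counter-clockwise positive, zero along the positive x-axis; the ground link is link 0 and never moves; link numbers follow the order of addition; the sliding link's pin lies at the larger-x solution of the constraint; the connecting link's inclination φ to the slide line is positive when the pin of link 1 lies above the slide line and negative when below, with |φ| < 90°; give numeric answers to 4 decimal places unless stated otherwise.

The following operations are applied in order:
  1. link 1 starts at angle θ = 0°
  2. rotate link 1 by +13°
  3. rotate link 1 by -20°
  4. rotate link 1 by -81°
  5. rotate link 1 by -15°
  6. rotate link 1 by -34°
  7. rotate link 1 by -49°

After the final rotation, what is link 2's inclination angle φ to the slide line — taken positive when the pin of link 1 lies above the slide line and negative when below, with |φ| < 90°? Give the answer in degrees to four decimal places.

geometry: r = 24 mm, L = 208 mm, e = 15 mm; θ starts at 0°
rotate link 1 by +13°: θ ← 0° +13° = 13°
rotate link 1 by -20°: θ ← 13° -20° = -7°
rotate link 1 by -81°: θ ← -7° -81° = -88°
rotate link 1 by -15°: θ ← -88° -15° = -103°
rotate link 1 by -34°: θ ← -103° -34° = -137°
rotate link 1 by -49°: θ ← -137° -49° = -186°
h = r sin θ − e = 2.508683 − 15 = -12.491317
sin φ = h / L = -12.491317 / 208 = -0.06005441
φ = arcsin(-0.06005441) = -3.442936°

-3.4429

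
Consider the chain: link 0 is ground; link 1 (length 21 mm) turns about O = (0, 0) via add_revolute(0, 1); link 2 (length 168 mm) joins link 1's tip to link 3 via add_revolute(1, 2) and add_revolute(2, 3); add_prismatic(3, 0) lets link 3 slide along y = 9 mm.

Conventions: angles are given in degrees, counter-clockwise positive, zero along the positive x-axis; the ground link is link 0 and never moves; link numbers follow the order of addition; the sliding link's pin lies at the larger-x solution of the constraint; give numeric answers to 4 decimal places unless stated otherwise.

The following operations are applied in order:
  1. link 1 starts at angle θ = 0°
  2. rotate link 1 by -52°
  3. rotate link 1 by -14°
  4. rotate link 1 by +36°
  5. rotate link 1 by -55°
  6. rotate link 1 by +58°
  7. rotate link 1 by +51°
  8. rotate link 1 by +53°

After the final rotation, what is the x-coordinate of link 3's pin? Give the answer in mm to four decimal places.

geometry: r = 21 mm, L = 168 mm, e = 9 mm; θ starts at 0°
rotate link 1 by -52°: θ ← 0° -52° = -52°
rotate link 1 by -14°: θ ← -52° -14° = -66°
rotate link 1 by +36°: θ ← -66° +36° = -30°
rotate link 1 by -55°: θ ← -30° -55° = -85°
rotate link 1 by +58°: θ ← -85° +58° = -27°
rotate link 1 by +51°: θ ← -27° +51° = 24°
rotate link 1 by +53°: θ ← 24° +53° = 77°
crank pin P = (r cos θ, r sin θ) = (4.723972, 20.461771)
h = r sin θ − e = 20.461771 − 9 = 11.461771
x = r cos θ + √(L² − h²) = 4.723972 + 167.608555 = 172.332527

172.3325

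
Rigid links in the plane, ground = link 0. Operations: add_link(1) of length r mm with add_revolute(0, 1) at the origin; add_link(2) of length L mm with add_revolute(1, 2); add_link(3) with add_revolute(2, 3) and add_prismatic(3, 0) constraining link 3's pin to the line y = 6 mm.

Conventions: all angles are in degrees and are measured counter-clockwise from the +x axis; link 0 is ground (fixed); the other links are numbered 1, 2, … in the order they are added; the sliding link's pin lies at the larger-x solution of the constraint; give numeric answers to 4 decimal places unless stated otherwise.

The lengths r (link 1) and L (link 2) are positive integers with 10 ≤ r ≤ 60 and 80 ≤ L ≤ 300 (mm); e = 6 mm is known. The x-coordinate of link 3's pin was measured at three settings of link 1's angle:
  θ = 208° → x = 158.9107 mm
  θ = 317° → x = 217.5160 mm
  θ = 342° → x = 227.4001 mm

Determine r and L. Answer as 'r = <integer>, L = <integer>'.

constraint per measurement: (x − r cos θ)² + (r sin θ − e)² = L²
subtracting the θ₁ and θ₂ equations cancels the r² and L² terms:
r = (x₁² − x₂²) / (2[(x₁cos θ₁ + e sin θ₁) − (x₂cos θ₂ + e sin θ₂)]) = 37.0001 → r = 37
L² = (x₁ − r cos θ₁)² + (r sin θ₁ − e)² = 37248.9826 → L = 193.0000 → L = 193
check at θ₃=342°: x = 227.4001 (printed 227.4001) ✓

r = 37, L = 193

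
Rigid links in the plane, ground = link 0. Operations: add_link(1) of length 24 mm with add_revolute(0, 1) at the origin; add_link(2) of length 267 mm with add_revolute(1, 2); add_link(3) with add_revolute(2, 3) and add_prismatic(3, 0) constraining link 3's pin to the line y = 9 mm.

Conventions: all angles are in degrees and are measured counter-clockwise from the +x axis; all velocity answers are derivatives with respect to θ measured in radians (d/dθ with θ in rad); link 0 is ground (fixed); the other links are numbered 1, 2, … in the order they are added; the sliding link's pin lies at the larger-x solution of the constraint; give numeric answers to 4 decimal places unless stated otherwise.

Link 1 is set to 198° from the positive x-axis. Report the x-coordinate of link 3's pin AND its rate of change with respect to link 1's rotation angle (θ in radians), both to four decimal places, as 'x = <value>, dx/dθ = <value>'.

geometry: r = 24 mm, L = 267 mm, e = 9 mm
crank pin P = (r cos θ, r sin θ) = (-22.825356, -7.416408)
h = r sin θ − e = -7.416408 − 9 = -16.416408
x = r cos θ + √(L² − h²) = -22.825356 + 266.494843 = 243.669487
dx/dθ = −r sin θ − h·r cos θ/√(L² − h²) (θ in radians; h = -16.416408) = 6.010338

x = 243.6695, dx/dθ = 6.0103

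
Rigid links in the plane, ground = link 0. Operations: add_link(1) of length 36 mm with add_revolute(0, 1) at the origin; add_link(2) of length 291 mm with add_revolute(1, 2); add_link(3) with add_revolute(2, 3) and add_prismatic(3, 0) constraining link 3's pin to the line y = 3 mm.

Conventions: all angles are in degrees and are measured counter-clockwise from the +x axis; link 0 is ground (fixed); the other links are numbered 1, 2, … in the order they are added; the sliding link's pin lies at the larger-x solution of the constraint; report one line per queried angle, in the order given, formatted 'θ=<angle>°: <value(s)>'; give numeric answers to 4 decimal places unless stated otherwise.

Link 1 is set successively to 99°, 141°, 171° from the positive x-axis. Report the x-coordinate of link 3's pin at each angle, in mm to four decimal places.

geometry: r = 36 mm, L = 291 mm, e = 3 mm
θ=99°: crank pin P = (r cos θ, r sin θ) = (-5.631641, 35.556780)
θ=99°: h = r sin θ − e = 35.556780 − 3 = 32.556780
θ=99°: x = r cos θ + √(L² − h²) = -5.631641 + 289.173056 = 283.541415
θ=141°: crank pin P = (r cos θ, r sin θ) = (-27.977255, 22.655534)
θ=141°: h = r sin θ − e = 22.655534 − 3 = 19.655534
θ=141°: x = r cos θ + √(L² − h²) = -27.977255 + 290.335427 = 262.358172
θ=171°: crank pin P = (r cos θ, r sin θ) = (-35.556780, 5.631641)
θ=171°: h = r sin θ − e = 5.631641 − 3 = 2.631641
θ=171°: x = r cos θ + √(L² − h²) = -35.556780 + 290.988100 = 255.431320

θ=99°: 283.5414
θ=141°: 262.3582
θ=171°: 255.4313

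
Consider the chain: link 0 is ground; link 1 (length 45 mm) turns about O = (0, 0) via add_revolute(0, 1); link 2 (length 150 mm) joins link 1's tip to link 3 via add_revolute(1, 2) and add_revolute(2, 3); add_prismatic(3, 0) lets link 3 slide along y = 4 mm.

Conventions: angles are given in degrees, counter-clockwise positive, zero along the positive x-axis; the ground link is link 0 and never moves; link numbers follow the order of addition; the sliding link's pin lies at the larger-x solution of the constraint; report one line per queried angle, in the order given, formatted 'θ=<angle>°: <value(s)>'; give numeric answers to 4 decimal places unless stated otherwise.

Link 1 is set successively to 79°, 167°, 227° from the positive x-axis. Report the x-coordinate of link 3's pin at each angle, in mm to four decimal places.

geometry: r = 45 mm, L = 150 mm, e = 4 mm
θ=79°: crank pin P = (r cos θ, r sin θ) = (8.586405, 44.173223)
θ=79°: h = r sin θ − e = 44.173223 − 4 = 40.173223
θ=79°: x = r cos θ + √(L² − h²) = 8.586405 + 144.520283 = 153.106688
θ=167°: crank pin P = (r cos θ, r sin θ) = (-43.846653, 10.122797)
θ=167°: h = r sin θ − e = 10.122797 − 4 = 6.122797
θ=167°: x = r cos θ + √(L² − h²) = -43.846653 + 149.874986 = 106.028333
θ=227°: crank pin P = (r cos θ, r sin θ) = (-30.689926, -32.910917)
θ=227°: h = r sin θ − e = -32.910917 − 4 = -36.910917
θ=227°: x = r cos θ + √(L² − h²) = -30.689926 + 145.387703 = 114.697777

θ=79°: 153.1067
θ=167°: 106.0283
θ=227°: 114.6978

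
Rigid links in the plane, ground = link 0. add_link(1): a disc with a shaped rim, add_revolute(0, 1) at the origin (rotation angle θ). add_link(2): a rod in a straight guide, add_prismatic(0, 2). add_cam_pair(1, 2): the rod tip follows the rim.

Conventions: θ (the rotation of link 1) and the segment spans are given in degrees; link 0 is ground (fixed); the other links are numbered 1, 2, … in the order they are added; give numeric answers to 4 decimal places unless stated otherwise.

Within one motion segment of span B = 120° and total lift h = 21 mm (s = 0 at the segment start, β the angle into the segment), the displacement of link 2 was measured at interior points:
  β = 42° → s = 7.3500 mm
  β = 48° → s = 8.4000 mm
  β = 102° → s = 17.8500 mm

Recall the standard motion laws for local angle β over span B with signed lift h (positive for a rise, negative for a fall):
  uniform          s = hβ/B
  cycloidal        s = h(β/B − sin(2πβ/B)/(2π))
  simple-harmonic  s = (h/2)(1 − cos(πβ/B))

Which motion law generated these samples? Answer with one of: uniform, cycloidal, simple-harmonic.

candidates at β/B = r: uniform s = h·r (linear in β); cycloidal s = h·(r − sin(2πr)/(2π)); simple-harmonic s = (h/2)(1 − cos(πr))
β=42°: printed 7.3500 | uniform 7.3500, cycloidal 4.6461, simple-harmonic 5.7331
β=48°: printed 8.4000 | uniform 8.4000, cycloidal 6.4355, simple-harmonic 7.2553
β=102°: printed 17.8500 | uniform 17.8500, cycloidal 20.5539, simple-harmonic 19.8556
only one law matches every sample → uniform

uniform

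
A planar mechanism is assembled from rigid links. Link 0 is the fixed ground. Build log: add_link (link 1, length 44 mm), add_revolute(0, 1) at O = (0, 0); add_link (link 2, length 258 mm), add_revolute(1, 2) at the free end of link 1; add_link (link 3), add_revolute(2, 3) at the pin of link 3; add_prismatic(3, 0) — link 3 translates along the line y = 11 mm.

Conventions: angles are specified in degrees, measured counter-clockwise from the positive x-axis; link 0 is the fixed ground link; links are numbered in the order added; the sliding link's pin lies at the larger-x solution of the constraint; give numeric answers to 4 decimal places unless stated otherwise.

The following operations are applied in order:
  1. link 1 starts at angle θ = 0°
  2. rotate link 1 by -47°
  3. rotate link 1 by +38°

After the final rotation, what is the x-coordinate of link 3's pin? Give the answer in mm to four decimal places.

geometry: r = 44 mm, L = 258 mm, e = 11 mm; θ starts at 0°
rotate link 1 by -47°: θ ← 0° -47° = -47°
rotate link 1 by +38°: θ ← -47° +38° = -9°
crank pin P = (r cos θ, r sin θ) = (43.458287, -6.883116)
h = r sin θ − e = -6.883116 − 11 = -17.883116
x = r cos θ + √(L² − h²) = 43.458287 + 257.379475 = 300.837762

300.8378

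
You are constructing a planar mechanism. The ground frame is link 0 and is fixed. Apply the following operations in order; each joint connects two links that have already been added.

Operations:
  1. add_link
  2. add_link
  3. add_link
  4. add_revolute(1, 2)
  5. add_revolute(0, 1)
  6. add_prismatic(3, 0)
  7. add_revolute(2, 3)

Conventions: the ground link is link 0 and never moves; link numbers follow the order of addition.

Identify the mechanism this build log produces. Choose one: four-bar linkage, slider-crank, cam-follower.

links: 4 (incl. ground); joints: 3 revolute, 1 prismatic, 0 higher (cam) pair, forming one closed loop
4 links, 3 revolutes + 1 prismatic in one loop → slider-crank

slider-crank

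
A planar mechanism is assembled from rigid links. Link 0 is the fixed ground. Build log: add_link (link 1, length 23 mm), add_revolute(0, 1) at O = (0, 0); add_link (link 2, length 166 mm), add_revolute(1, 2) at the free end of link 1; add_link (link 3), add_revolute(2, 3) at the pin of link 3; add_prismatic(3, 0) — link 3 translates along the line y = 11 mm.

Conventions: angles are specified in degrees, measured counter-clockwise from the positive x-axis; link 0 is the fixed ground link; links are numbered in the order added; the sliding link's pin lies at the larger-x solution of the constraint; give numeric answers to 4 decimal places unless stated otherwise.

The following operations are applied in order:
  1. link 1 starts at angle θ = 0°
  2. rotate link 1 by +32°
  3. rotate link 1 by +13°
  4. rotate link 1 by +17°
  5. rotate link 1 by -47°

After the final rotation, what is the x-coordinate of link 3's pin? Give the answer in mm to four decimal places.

geometry: r = 23 mm, L = 166 mm, e = 11 mm; θ starts at 0°
rotate link 1 by +32°: θ ← 0° +32° = 32°
rotate link 1 by +13°: θ ← 32° +13° = 45°
rotate link 1 by +17°: θ ← 45° +17° = 62°
rotate link 1 by -47°: θ ← 62° -47° = 15°
crank pin P = (r cos θ, r sin θ) = (22.216294, 5.952838)
h = r sin θ − e = 5.952838 − 11 = -5.047162
x = r cos θ + √(L² − h²) = 22.216294 + 165.923254 = 188.139548

188.1395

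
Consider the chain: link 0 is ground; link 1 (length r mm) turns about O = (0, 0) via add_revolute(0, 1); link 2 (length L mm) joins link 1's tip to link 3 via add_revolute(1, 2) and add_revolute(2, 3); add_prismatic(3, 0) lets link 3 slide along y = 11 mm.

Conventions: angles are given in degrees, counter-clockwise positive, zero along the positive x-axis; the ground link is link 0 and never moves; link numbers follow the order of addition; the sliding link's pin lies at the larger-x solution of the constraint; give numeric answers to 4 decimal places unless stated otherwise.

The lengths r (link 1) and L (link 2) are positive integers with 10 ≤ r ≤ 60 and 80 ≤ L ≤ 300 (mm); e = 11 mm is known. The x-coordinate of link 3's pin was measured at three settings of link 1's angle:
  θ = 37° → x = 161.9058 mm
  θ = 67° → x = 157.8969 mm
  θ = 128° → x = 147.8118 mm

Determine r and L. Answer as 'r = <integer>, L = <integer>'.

constraint per measurement: (x − r cos θ)² + (r sin θ − e)² = L²
subtracting the θ₁ and θ₂ equations cancels the r² and L² terms:
r = (x₁² − x₂²) / (2[(x₁cos θ₁ + e sin θ₁) − (x₂cos θ₂ + e sin θ₂)]) = 10.0000 → r = 10
L² = (x₁ − r cos θ₁)² + (r sin θ₁ − e)² = 23716.0143 → L = 154.0000 → L = 154
check at θ₃=128°: x = 147.8118 (printed 147.8118) ✓

r = 10, L = 154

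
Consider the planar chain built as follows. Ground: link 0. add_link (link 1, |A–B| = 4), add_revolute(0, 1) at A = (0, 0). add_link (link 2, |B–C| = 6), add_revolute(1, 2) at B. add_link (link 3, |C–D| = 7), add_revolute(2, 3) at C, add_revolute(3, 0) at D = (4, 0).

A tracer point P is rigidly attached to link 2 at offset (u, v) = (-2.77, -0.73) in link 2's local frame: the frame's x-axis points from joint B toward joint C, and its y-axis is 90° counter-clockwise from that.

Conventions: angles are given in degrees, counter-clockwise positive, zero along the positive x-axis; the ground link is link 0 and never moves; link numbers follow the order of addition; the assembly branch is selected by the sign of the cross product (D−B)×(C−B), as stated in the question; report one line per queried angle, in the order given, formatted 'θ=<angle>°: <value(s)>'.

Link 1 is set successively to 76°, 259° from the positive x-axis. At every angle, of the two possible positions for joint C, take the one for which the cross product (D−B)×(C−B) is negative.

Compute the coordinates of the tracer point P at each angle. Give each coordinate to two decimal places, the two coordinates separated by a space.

A=(0,0), D=(4.00,0)
θ=76°: B = A + 4.00·(cos76°, sin76°) = (0.9677, 3.8812)
θ=76°: |BD| = 4.9253
θ=76°: circle(B,6.00) ∩ circle(D,7.00): a=1.1429, h=5.8901
θ=76°:   candidates: C₊=(6.3128,6.6069) cross=29.011; C₋=(-2.9701,-0.6458) cross=-29.011
θ=76°:   branch - wants cross < 0 → take C=(-2.9701,-0.6458) (cross=-29.011)
θ=76°: ex = (C−B)/|BC| = (-0.6563,-0.7545); ey = (0.7545,-0.6563)
θ=76°: P = B + -2.77·ex + -0.73·ey = (2.2349,6.4502)
θ=259°: B = A + 4.00·(cos259°, sin259°) = (-0.7632, -3.9265)
θ=259°: |BD| = 6.1730
θ=259°: circle(B,6.00) ∩ circle(D,7.00): a=2.0335, h=5.6449
θ=259°:   candidates: C₊=(-2.7847,1.7227) cross=34.846; C₋=(4.3965,-6.9888) cross=-34.846
θ=259°:   branch - wants cross < 0 → take C=(4.3965,-6.9888) (cross=-34.846)
θ=259°: ex = (C−B)/|BC| = (0.8600,-0.5104); ey = (0.5104,0.8600)
θ=259°: P = B + -2.77·ex + -0.73·ey = (-3.5179,-3.1405)

θ=76°: 2.23 6.45
θ=259°: -3.52 -3.14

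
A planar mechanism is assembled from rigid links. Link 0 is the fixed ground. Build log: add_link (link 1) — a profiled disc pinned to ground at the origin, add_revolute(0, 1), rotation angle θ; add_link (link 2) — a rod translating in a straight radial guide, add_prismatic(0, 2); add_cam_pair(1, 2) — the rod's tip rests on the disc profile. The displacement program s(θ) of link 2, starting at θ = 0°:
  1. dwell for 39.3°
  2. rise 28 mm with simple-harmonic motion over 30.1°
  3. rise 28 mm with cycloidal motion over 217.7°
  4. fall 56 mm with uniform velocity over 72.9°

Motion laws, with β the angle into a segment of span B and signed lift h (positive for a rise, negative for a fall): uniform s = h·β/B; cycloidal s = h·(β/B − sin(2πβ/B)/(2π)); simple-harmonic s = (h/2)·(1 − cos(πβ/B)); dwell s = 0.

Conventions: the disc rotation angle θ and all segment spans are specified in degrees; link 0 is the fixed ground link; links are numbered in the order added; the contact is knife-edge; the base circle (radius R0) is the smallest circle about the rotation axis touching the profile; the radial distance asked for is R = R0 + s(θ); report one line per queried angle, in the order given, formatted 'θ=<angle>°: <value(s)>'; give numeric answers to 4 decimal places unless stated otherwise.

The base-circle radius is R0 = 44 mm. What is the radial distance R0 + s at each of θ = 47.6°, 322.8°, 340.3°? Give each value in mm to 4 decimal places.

seg 1 [0°–39.3°] dwell: s stays 0.0000
seg 2 [39.3°–69.4°] simple-harmonic, h=28: θ=47.6° here. β=8.3, B=30.1. 28/2·(1 − cos(π·0.2757)) = 4.9328 → s = 4.9328
seg 2 [39.3°–69.4°] simple-harmonic, h=28: full span → s += 28 → s = 28.0000
seg 3 [69.4°–287.1°] cycloidal, h=28: full span → s += 28 → s = 56.0000
seg 4 [287.1°–360°] uniform, h=-56: θ=322.8° here. β=35.7, B=72.9. -56·35.7/72.9 = -27.4239 → s = 28.5761
seg 4 [287.1°–360°] uniform, h=-56: θ=340.3° here. β=53.2, B=72.9. -56·53.2/72.9 = -40.8669 → s = 15.1331
θ=47.6°: R = R0 + s = 44 + 4.9328 = 48.9328
θ=322.8°: R = R0 + s = 44 + 28.5761 = 72.5761
θ=340.3°: R = R0 + s = 44 + 15.1331 = 59.1331

θ=47.6°: 48.9328
θ=322.8°: 72.5761
θ=340.3°: 59.1331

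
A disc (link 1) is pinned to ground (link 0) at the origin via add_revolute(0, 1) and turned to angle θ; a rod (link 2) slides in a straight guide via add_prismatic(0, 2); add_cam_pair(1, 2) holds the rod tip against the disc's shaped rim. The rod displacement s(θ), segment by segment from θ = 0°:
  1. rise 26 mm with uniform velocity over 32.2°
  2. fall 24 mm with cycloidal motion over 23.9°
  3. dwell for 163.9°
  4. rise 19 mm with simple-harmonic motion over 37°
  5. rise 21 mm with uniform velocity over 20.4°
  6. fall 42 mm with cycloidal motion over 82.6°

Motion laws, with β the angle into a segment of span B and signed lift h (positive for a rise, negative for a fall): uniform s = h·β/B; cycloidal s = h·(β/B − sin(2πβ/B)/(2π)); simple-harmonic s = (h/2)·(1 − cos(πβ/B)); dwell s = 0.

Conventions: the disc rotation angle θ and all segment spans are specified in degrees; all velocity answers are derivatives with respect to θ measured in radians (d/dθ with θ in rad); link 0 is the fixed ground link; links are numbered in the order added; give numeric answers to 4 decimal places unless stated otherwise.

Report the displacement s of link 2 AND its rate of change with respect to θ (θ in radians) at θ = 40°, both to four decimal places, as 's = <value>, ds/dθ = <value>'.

segment 1 (0° to 32.2°, uniform, h = 26) is passed completely: s = 0.0000 + (26) = 26.0000
θ = 40° falls in segment 2 (32.2° to 56.1°, cycloidal, h = -24): β = 40 − 32.2 = 7.8°, B = 23.9°; Δs = -24·(0.3264 − sin(2π·0.3264)/(2π)) = -4.4442; s = 26.0000 − 4.4442 = 21.5558
velocity in seg [32.2°–56.1°] (cycloidal), θ in radians: β = 7.8° = 0.1361 rad, B = 23.9° = 0.4171 rad; ds/dθ = (h/B)(1 − cos(2πβ/B)) = ((-24)/0.4171)(1 − cos(2π·0.3264)) = -84.093136 mm/rad

s = 21.5558, ds/dθ = -84.0931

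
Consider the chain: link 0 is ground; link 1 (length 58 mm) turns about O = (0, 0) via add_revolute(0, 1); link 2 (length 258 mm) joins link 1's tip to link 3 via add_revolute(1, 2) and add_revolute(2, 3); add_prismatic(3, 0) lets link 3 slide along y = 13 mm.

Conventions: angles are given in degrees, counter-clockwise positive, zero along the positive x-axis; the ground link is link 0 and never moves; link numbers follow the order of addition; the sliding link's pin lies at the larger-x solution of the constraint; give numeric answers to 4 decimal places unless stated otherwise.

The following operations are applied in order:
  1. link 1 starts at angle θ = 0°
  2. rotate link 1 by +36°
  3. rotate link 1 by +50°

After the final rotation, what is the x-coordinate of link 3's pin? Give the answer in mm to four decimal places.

geometry: r = 58 mm, L = 258 mm, e = 13 mm; θ starts at 0°
rotate link 1 by +36°: θ ← 0° +36° = 36°
rotate link 1 by +50°: θ ← 36° +50° = 86°
crank pin P = (r cos θ, r sin θ) = (4.045875, 57.858715)
h = r sin θ − e = 57.858715 − 13 = 44.858715
x = r cos θ + √(L² − h²) = 4.045875 + 254.070257 = 258.116133

258.1161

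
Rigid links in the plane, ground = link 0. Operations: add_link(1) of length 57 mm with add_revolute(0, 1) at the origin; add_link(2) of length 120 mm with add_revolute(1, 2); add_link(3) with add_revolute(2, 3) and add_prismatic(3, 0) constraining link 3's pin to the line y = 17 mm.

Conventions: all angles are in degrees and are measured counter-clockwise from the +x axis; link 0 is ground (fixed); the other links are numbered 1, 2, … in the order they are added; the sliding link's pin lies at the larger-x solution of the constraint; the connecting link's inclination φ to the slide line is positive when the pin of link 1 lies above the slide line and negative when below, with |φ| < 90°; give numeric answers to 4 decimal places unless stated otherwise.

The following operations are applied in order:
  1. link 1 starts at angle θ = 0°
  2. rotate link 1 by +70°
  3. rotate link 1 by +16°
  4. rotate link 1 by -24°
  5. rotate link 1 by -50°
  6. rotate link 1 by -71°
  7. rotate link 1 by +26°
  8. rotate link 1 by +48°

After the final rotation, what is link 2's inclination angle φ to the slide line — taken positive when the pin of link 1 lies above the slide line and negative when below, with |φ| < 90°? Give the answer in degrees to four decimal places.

geometry: r = 57 mm, L = 120 mm, e = 17 mm; θ starts at 0°
rotate link 1 by +70°: θ ← 0° +70° = 70°
rotate link 1 by +16°: θ ← 70° +16° = 86°
rotate link 1 by -24°: θ ← 86° -24° = 62°
rotate link 1 by -50°: θ ← 62° -50° = 12°
rotate link 1 by -71°: θ ← 12° -71° = -59°
rotate link 1 by +26°: θ ← -59° +26° = -33°
rotate link 1 by +48°: θ ← -33° +48° = 15°
h = r sin θ − e = 14.752686 − 17 = -2.247314
sin φ = h / L = -2.247314 / 120 = -0.01872762
φ = arcsin(-0.01872762) = -1.073076°

-1.0731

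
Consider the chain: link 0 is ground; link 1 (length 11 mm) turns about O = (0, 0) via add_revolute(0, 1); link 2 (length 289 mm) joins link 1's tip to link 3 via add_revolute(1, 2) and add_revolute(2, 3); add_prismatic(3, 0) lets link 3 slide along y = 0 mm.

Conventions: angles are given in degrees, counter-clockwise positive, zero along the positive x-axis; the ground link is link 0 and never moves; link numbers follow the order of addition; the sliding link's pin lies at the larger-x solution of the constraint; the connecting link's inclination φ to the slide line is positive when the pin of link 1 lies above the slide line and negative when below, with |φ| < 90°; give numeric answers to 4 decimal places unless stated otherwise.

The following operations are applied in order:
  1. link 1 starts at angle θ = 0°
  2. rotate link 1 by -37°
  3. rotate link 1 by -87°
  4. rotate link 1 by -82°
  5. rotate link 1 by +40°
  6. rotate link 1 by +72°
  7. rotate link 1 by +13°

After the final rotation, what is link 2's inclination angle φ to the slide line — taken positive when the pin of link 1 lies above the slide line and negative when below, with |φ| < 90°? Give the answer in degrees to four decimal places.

geometry: r = 11 mm, L = 289 mm, e = 0 mm; θ starts at 0°
rotate link 1 by -37°: θ ← 0° -37° = -37°
rotate link 1 by -87°: θ ← -37° -87° = -124°
rotate link 1 by -82°: θ ← -124° -82° = -206°
rotate link 1 by +40°: θ ← -206° +40° = -166°
rotate link 1 by +72°: θ ← -166° +72° = -94°
rotate link 1 by +13°: θ ← -94° +13° = -81°
h = r sin θ − e = -10.864572 − 0 = -10.864572
sin φ = h / L = -10.864572 / 289 = -0.03759367
φ = arcsin(-0.03759367) = -2.154467°

-2.1545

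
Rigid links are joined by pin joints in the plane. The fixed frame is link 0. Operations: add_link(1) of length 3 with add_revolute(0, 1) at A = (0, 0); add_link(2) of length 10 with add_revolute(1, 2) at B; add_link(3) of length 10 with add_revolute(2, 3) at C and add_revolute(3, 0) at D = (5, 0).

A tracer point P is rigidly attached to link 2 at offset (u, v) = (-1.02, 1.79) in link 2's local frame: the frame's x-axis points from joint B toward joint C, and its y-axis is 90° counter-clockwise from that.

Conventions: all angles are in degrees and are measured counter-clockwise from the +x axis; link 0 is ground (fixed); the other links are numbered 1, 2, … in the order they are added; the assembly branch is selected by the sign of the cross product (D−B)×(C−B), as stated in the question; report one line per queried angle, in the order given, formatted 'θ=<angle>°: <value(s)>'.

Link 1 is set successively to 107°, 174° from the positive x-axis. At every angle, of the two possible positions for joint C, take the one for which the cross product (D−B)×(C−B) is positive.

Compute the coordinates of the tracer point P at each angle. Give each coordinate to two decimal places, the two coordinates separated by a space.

A=(0,0), D=(5.00,0)
θ=107°: B = A + 3.00·(cos107°, sin107°) = (-0.8771, 2.8689)
θ=107°: |BD| = 6.5400
θ=107°: circle(B,10.00) ∩ circle(D,10.00): a=3.2700, h=9.4502
θ=107°:   candidates: C₊=(6.2070,9.9269) cross=61.804; C₋=(-2.0841,-7.0580) cross=-61.804
θ=107°:   branch + wants cross > 0 → take C=(6.2070,9.9269) (cross=61.804)
θ=107°: ex = (C−B)/|BC| = (0.7084,0.7058); ey = (-0.7058,0.7084)
θ=107°: P = B + -1.02·ex + 1.79·ey = (-2.8631,3.4171)
θ=174°: B = A + 3.00·(cos174°, sin174°) = (-2.9836, 0.3136)
θ=174°: |BD| = 7.9897
θ=174°: circle(B,10.00) ∩ circle(D,10.00): a=3.9949, h=9.1674
θ=174°:   candidates: C₊=(1.3680,9.3171) cross=73.245; C₋=(0.6484,-9.0035) cross=-73.245
θ=174°:   branch + wants cross > 0 → take C=(1.3680,9.3171) (cross=73.245)
θ=174°: ex = (C−B)/|BC| = (0.4352,0.9004); ey = (-0.9004,0.4352)
θ=174°: P = B + -1.02·ex + 1.79·ey = (-5.0391,0.1742)

θ=107°: -2.86 3.42
θ=174°: -5.04 0.17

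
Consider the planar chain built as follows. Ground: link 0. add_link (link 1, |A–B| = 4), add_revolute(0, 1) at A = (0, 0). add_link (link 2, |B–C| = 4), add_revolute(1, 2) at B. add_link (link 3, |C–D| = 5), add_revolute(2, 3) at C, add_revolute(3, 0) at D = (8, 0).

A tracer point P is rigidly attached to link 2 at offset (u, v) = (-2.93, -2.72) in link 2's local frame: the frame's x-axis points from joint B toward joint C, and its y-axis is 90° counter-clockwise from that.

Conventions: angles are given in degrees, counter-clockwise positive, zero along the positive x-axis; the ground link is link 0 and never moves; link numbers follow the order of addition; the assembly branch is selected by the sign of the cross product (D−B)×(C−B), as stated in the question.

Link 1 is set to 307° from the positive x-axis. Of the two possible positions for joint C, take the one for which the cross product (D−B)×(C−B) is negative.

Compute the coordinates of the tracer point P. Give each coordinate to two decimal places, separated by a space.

A=(0,0), D=(8.00,0)
B = A + 4.00·(cos307°, sin307°) = (2.4073, -3.1945)
|BD| = 6.4408
circle(B,4.00) ∩ circle(D,5.00): a=2.5217, h=3.1050
  candidates: C₊=(3.0569,0.7523) cross=19.999; C₋=(6.1370,-4.6400) cross=-19.999
  branch - wants cross < 0 → take C=(6.1370,-4.6400) (cross=-19.999)
ex = (C−B)/|BC| = (0.9324,-0.3614); ey = (0.3614,0.9324)
P = B + -2.93·ex + -2.72·ey = (-1.3076,-4.6720)

-1.31 -4.67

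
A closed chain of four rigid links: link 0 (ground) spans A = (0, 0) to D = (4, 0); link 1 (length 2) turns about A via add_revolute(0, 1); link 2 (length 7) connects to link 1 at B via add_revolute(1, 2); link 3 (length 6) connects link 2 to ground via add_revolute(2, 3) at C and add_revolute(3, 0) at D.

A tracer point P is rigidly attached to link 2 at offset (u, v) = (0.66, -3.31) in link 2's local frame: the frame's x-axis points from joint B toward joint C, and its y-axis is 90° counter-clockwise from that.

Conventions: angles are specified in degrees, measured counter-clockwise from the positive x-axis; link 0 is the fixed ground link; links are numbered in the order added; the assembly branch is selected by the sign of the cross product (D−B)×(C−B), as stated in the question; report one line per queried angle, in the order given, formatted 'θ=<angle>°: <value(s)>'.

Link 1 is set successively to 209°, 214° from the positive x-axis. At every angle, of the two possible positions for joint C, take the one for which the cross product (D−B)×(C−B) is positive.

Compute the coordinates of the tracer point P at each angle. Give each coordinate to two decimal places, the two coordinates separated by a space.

A=(0,0), D=(4.00,0)
θ=209°: B = A + 2.00·(cos209°, sin209°) = (-1.7492, -0.9696)
θ=209°: |BD| = 5.8304
θ=209°: circle(B,7.00) ∩ circle(D,6.00): a=4.0301, h=5.7235
θ=209°:   candidates: C₊=(1.2729,5.3444) cross=33.371; C₋=(3.1765,-5.9432) cross=-33.371
θ=209°:   branch + wants cross > 0 → take C=(1.2729,5.3444) (cross=33.371)
θ=209°: ex = (C−B)/|BC| = (0.4317,0.9020); ey = (-0.9020,0.4317)
θ=209°: P = B + 0.66·ex + -3.31·ey = (1.5213,-1.8033)
θ=214°: B = A + 2.00·(cos214°, sin214°) = (-1.6581, -1.1184)
θ=214°: |BD| = 5.7675
θ=214°: circle(B,7.00) ∩ circle(D,6.00): a=4.0108, h=5.7370
θ=214°:   candidates: C₊=(1.1641,5.2875) cross=33.089; C₋=(3.3890,-5.9688) cross=-33.089
θ=214°:   branch + wants cross > 0 → take C=(1.1641,5.2875) (cross=33.089)
θ=214°: ex = (C−B)/|BC| = (0.4032,0.9151); ey = (-0.9151,0.4032)
θ=214°: P = B + 0.66·ex + -3.31·ey = (1.6371,-1.8489)

θ=209°: 1.52 -1.80
θ=214°: 1.64 -1.85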